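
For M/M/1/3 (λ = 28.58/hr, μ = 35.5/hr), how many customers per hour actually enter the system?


ρ = 0.8051; P_K = (1−ρ)ρ^3/(1−ρ^4) = 0.175394
λ_eff = λ(1 − P_K) = 28.58·(1 − 0.175394) = 28.58·0.824606 = 23.5673 /hr

Final: 23.5673 /hr


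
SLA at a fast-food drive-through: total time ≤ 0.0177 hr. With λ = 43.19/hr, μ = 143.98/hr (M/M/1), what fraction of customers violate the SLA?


W ~ Exponential(μ−λ) for M/M/1.
μ − λ = 143.98 − 43.19 = 100.7900
P(W > t) = e^{−(μ−λ)t} = e^{−1.7840} = 0.167968

Final: 0.167968


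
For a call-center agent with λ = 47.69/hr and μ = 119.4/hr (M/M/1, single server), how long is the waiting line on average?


ρ = 47.69/119.4 = 0.3994
Lq = ρ²/(1−ρ) = 0.1595/0.6006 = 0.2656

Final: 0.2656


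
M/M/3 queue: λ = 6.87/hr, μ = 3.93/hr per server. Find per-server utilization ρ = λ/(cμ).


ρ = λ/(cμ) = 6.87/(3·3.93) = 6.87/11.79 = 0.5827

Final: 0.5827


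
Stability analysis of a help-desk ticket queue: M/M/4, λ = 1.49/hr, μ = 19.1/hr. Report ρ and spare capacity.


Total capacity cμ = 4·19.1 = 76.40/hr
ρ = λ/(cμ) = 1.49/76.40 = 0.01950
Stable ⇔ ρ < 1: YES
Spare capacity = cμ − λ = 76.40 − 1.49 = 74.91/hr

Final: ρ = 0.01950; stable; margin = 74.91/hr


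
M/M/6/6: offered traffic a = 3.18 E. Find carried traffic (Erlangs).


B(6,3.18) = 0.062438 (Erlang-B)
Carried load = a(1 − B) = 3.18·(1 − 0.062438) = 3.18·0.937562 = 2.9814 E

Final: 2.9814 Erlangs


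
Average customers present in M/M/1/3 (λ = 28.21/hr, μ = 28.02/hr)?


ρ = 28.21/28.02 = 1.0068
L = ρ[1 − (K+1)ρ^K + Kρ^(K+1)] / [(1−ρ)(1−ρ^(K+1))]
Numerator: 1.0068·(1 − 4·1.020481 + 3·1.027401) = 0.0002803
Denominator: (-0.006781)·(-0.027401) = 0.0001858
L = 0.0002803/0.0001858 = 1.5084

Final: 1.5084


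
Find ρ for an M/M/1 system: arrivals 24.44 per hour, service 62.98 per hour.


ρ = λ/μ = 24.44/62.98 = 0.3881

Final: 0.3881


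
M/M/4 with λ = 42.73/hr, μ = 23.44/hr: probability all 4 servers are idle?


a = λ/μ = 42.73/23.44 = 1.8230; ρ = a/c = 0.4557
Σ_{k=0}^{3} a^k/k! (terms k=0..3) = 1.00000 + 1.82295 + 1.66158 + 1.00966 = 5.49419
Tail: a^4/(4!(1−ρ)) = 11.04336/(24·0.5443) = 0.84544
P₀ = 1/(5.49419 + 0.84544) = 1/6.33963 = 0.157738

Final: 0.157738


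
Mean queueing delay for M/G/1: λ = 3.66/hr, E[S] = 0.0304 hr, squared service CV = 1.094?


ρ = λ·E[S] = 3.66·0.0304 = 0.1113
E[S²] = E[S]²(1+C_s²) = 0.0304²·(1+1.094) = 0.001935
Wq = λ·E[S²]/(2(1−ρ)) = 3.66·0.001935/(2·0.8887) = 0.003985 hr

Final: 0.003985 hr


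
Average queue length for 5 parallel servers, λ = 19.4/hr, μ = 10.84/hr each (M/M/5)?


a = λ/μ = 1.7897; ρ = a/5 = 0.3579
P₀ = 0.166328
Lq = P₀·a^c·ρ / (c!·(1−ρ)²) = 0.166328·18.35956·0.3579/(120·0.41225)
= 0.02209

Final: 0.02209


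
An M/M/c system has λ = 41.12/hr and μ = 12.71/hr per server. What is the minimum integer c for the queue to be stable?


Stability requires cμ > λ ⇔ c > λ/μ.
λ/μ = 41.12/12.71 = 3.2352
Minimum integer c = ⌊3.2352⌋ + 1 = 4
Check: 4·12.71 = 50.84 > 41.12, while 3·12.71 = 38.13 ≤ 41.12

Final: 4 servers


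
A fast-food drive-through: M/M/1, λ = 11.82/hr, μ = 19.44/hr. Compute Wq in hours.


ρ = 11.82/19.44 = 0.6080
Wq = ρ/(μ−λ) = 0.6080/(19.44 − 11.82) = 0.6080/7.62 = 0.07979 hr

Final: 0.07979 hr


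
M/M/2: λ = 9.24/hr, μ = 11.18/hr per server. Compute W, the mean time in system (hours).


a = 0.8265; ρ = 0.4132; P₀ = 0.415190
Lq = P₀·a^c·ρ/(c!(1−ρ)²) = 0.17020
Wq = Lq/λ = 0.17020/9.24 = 0.01842 hr
W = Wq + 1/μ = 0.01842 + 0.08945 = 0.10787 hr

Final: 0.10787 hr


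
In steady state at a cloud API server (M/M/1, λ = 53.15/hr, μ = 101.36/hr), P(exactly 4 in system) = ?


ρ = 53.15/101.36 = 0.5244
P_n = (1−ρ)·ρ^n = (1 − 0.5244)·0.5244^4 = 0.4756·0.075604 = 0.035960

Final: 0.035960


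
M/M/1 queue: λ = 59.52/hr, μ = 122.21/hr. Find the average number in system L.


ρ = λ/μ = 59.52/122.21 = 0.4870
L = ρ/(1−ρ) = 0.4870/(1 − 0.4870) = 0.4870/0.5130 = 0.9494

Final: 0.9494


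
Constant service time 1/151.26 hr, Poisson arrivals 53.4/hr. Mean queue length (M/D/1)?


ρ = 53.4/151.26 = 0.3530
M/D/1: Lq = ρ²/(2(1−ρ)) = 0.1246/(2·0.6470) = 0.09632

Final: 0.09632


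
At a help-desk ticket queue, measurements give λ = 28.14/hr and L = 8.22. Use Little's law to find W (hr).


W = L/λ = 8.22/28.14 = 0.2921 hr

Final: 0.2921 hr


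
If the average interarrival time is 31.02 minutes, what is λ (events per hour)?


λ = 1/(interarrival time) in consistent units.
1 hour = 60 min, so λ = 60/31.02 = 1.9342 per hour

Final: 1.9342 /hr


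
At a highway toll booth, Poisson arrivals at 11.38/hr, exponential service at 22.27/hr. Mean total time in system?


W = 1/(μ−λ) = 1/(22.27 − 11.38) = 1/10.89 = 0.09183 hr

Final: 0.09183 hr


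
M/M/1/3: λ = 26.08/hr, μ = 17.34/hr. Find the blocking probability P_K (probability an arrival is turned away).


ρ = λ/μ = 26.08/17.34 = 1.5040
P_K = (1−ρ)ρ^K/(1−ρ^(K+1)) = (-0.5040·3.402323)/(1 − 5.117219)
= -1.714896/-4.117219 = 0.416518

Final: 0.416518


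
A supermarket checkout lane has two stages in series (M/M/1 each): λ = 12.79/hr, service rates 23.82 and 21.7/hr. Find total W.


Each node sees arrival rate λ = 12.79/hr (tandem ⇒ throughput preserved).
W₁ = 1/(μ₁−λ) = 1/(23.82−12.79) = 0.09066 hr
W₂ = 1/(μ₂−λ) = 1/(21.7−12.79) = 0.11223 hr
W_total = W₁ + W₂ = 0.09066 + 0.11223 = 0.20290 hr

Final: 0.20290 hr


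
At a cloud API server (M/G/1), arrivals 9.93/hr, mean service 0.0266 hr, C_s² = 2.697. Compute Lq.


ρ = λ·E[S] = 9.93·0.0266 = 0.2641
Lq = ρ²(1+C_s²)/(2(1−ρ)) = 0.06977·(1+2.697)/(2·0.7359)
= 0.06977·3.6970/1.4717 = 0.17526

Final: 0.17526


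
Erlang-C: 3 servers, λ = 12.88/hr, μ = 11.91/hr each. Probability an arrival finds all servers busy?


a = λ/μ = 1.0814; ρ = a/3 = 0.3605
P₀ = 0.333798 (from M/M/c formula)
C(c,a) = [a^c/(c!(1−ρ))]·P₀ = [1.26477/(6·0.6395)]·0.333798
= 0.32962·0.333798 = 0.110025

Final: 0.110025


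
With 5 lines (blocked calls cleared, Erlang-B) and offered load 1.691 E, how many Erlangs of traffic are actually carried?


B(5,1.691) = 0.021407 (Erlang-B)
Carried load = a(1 − B) = 1.691·(1 − 0.021407) = 1.691·0.978593 = 1.6548 E

Final: 1.6548 Erlangs


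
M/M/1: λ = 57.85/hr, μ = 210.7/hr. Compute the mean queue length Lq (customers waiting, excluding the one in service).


ρ = 57.85/210.7 = 0.2746
Lq = ρ²/(1−ρ) = 0.07538/0.7254 = 0.1039

Final: 0.1039


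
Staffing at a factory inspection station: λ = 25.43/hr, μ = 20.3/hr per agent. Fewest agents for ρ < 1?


Stability requires cμ > λ ⇔ c > λ/μ.
λ/μ = 25.43/20.3 = 1.2527
Minimum integer c = ⌊1.2527⌋ + 1 = 2
Check: 2·20.3 = 40.60 > 25.43, while 1·20.3 = 20.30 ≤ 25.43

Final: 2 servers


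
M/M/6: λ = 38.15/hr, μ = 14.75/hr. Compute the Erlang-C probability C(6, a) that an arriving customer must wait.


a = λ/μ = 2.5864; ρ = a/6 = 0.4311
P₀ = 0.074766 (from M/M/c formula)
C(c,a) = [a^c/(c!(1−ρ))]·P₀ = [299.37473/(720·0.5689)]·0.074766
= 0.73085·0.074766 = 0.054642

Final: 0.054642


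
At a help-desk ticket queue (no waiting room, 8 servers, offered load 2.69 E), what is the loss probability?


B(c,a) = (a^c/c!) / Σ_{k=0}^{c} a^k/k!
a^8/8! = 0.067998
Σ terms (k=0..8): 1.00000 + 2.69000 + 3.61805 + 3.24418 + 2.18171 + 1.17376 + 0.52624 + 0.20223 + 0.06800 = 14.704172
B = 0.067998/14.704172 = 0.004624

Final: 0.004624


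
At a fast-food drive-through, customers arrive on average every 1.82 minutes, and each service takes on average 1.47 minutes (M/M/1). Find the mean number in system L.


λ = 60/1.82 = 32.9670 /hr
μ = 60/1.47 = 40.8163 /hr
ρ = λ/μ = 32.9670/40.8163 = 0.8077
L = ρ/(1−ρ) = 0.8077/0.1923 = 4.2000

Final: 4.2000


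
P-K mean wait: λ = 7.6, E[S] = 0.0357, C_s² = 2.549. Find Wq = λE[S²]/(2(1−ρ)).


ρ = λ·E[S] = 7.6·0.0357 = 0.2713
E[S²] = E[S]²(1+C_s²) = 0.0357²·(1+2.549) = 0.004523
Wq = λ·E[S²]/(2(1−ρ)) = 7.6·0.004523/(2·0.7287) = 0.02359 hr

Final: 0.02359 hr


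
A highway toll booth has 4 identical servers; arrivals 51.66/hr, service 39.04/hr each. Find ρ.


ρ = λ/(cμ) = 51.66/(4·39.04) = 51.66/156.16 = 0.3308

Final: 0.3308


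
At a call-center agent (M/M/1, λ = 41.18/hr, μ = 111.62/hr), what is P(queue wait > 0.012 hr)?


ρ = 41.18/111.62 = 0.3689
P(Wq > t) = ρ·e^{−(μ−λ)t} = 0.3689·e^{−0.8453}
= 0.3689·0.429437 = 0.158432

Final: 0.158432


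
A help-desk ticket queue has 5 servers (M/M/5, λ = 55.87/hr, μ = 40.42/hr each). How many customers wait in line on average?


a = λ/μ = 1.3822; ρ = a/5 = 0.2764
P₀ = 0.250760
Lq = P₀·a^c·ρ / (c!·(1−ρ)²) = 0.250760·5.04559·0.2764/(120·0.52353)
= 0.005568

Final: 0.005568


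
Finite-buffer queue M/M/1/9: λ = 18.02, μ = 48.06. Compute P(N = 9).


ρ = λ/μ = 18.02/48.06 = 0.3749
P_K = (1−ρ)ρ^K/(1−ρ^(K+1)) = (0.6251·0.0001465)/(1 − 0.00005492)
= 0.00009155/0.999945 = 0.00009155

Final: 0.00009155


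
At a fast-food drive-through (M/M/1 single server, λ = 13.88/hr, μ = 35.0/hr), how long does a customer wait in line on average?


ρ = 13.88/35.0 = 0.3966
Wq = ρ/(μ−λ) = 0.3966/(35.0 − 13.88) = 0.3966/21.12 = 0.01878 hr

Final: 0.01878 hr


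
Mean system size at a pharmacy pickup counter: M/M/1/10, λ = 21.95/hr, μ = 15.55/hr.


ρ = 21.95/15.55 = 1.4116
L = ρ[1 − (K+1)ρ^K + Kρ^(K+1)] / [(1−ρ)(1−ρ^(K+1))]
Numerator: 1.4116·(1 − 11·31.408074 + 10·44.334870) = 139.548198
Denominator: (-0.4116)·(-43.334870) = 17.835574
L = 139.548198/17.835574 = 7.8241

Final: 7.8241


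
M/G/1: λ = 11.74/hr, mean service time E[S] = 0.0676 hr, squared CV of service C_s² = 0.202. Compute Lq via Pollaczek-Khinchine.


ρ = λ·E[S] = 11.74·0.0676 = 0.7936
Lq = ρ²(1+C_s²)/(2(1−ρ)) = 0.6298·(1+0.202)/(2·0.2064)
= 0.6298·1.2020/0.4128 = 1.83419

Final: 1.83419


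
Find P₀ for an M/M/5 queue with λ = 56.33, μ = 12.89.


a = λ/μ = 56.33/12.89 = 4.3701; ρ = a/c = 0.8740
Σ_{k=0}^{4} a^k/k! (terms k=0..4) = 1.00000 + 4.37005 + 9.54869 + 13.90943 + 15.19624 = 44.02441
Tail: a^5/(5!(1−ρ)) = 1593.80127/(120·0.1260) = 105.41922
P₀ = 1/(44.02441 + 105.41922) = 1/149.44363 = 0.006691

Final: 0.006691


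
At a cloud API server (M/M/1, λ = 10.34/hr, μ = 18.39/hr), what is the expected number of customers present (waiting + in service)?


ρ = λ/μ = 10.34/18.39 = 0.5623
L = ρ/(1−ρ) = 0.5623/(1 − 0.5623) = 0.5623/0.4377 = 1.2845

Final: 1.2845


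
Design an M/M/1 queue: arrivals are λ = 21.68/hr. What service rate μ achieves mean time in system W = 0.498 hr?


W = 1/(μ−λ) ⇒ μ − λ = 1/W = 1/0.498 = 2.0080
μ = λ + 1/W = 21.68 + 2.0080 = 23.6880 per hr

Final: 23.6880 /hr


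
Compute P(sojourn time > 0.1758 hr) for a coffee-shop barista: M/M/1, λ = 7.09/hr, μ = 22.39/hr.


W ~ Exponential(μ−λ) for M/M/1.
μ − λ = 22.39 − 7.09 = 15.3000
P(W > t) = e^{−(μ−λ)t} = e^{−2.6897} = 0.067899

Final: 0.067899


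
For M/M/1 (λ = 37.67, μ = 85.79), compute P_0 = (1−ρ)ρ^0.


ρ = 37.67/85.79 = 0.4391
P_n = (1−ρ)·ρ^n = (1 − 0.4391)·0.4391^0 = 0.5609·1.000000 = 0.560905

Final: 0.560905


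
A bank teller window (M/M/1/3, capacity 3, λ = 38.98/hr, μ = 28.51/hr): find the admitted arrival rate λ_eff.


ρ = 1.3672; P_K = (1−ρ)ρ^3/(1−ρ^4) = 0.376278
λ_eff = λ(1 − P_K) = 38.98·(1 − 0.376278) = 38.98·0.623722 = 24.3127 /hr

Final: 24.3127 /hr


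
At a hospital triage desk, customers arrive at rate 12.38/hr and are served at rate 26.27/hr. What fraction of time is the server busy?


ρ = λ/μ = 12.38/26.27 = 0.4713

Final: 0.4713


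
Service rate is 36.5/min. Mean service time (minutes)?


Mean service time = 1/μ = 1/36.5 minute = 0.02740 minute
In minutes: 0.02740 × 1 = 0.02740 min

Final: 0.02740 min


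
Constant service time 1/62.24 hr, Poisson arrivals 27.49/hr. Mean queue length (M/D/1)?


ρ = 27.49/62.24 = 0.4417
M/D/1: Lq = ρ²/(2(1−ρ)) = 0.1951/(2·0.5583) = 0.17470

Final: 0.17470


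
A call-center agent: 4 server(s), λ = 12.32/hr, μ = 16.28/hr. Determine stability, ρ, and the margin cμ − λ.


Total capacity cμ = 4·16.28 = 65.12/hr
ρ = λ/(cμ) = 12.32/65.12 = 0.1892
Stable ⇔ ρ < 1: YES
Spare capacity = cμ − λ = 65.12 − 12.32 = 52.80/hr

Final: ρ = 0.1892; stable; margin = 52.80/hr


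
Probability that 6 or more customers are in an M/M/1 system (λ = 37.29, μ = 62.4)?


ρ = 37.29/62.4 = 0.5976
P(N ≥ n) = ρ^n = 0.5976^6 = 0.045546

Final: 0.045546


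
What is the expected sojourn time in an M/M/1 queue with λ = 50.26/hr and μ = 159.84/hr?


W = 1/(μ−λ) = 1/(159.84 − 50.26) = 1/109.58 = 0.009126 hr

Final: 0.009126 hr


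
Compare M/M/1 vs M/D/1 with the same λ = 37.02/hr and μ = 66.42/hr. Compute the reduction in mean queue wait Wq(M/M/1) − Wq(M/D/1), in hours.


ρ = 37.02/66.42 = 0.5574
Wq(M/M/1) = ρ/(μ−λ) = 0.5574/29.40 = 0.01896 hr
Wq(M/D/1) = ρ/(2(μ−λ)) = 0.009479 hr
Savings = 0.01896 − 0.009479 = 0.009479 hr

Final: 0.009479 hr


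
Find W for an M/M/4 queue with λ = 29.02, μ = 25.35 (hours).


a = 1.1448; ρ = 0.2862; P₀ = 0.317429
Lq = P₀·a^c·ρ/(c!(1−ρ)²) = 0.01276
Wq = Lq/λ = 0.01276/29.02 = 0.0004397 hr
W = Wq + 1/μ = 0.0004397 + 0.03945 = 0.03989 hr

Final: 0.03989 hr


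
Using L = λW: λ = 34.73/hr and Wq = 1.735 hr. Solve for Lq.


Lq = λWq = 34.73·1.735 = 60.2565

Final: 60.2565


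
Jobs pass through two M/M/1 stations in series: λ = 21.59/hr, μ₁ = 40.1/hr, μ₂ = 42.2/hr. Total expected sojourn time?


Each node sees arrival rate λ = 21.59/hr (tandem ⇒ throughput preserved).
W₁ = 1/(μ₁−λ) = 1/(40.1−21.59) = 0.05402 hr
W₂ = 1/(μ₂−λ) = 1/(42.2−21.59) = 0.04852 hr
W_total = W₁ + W₂ = 0.05402 + 0.04852 = 0.10254 hr

Final: 0.10254 hr


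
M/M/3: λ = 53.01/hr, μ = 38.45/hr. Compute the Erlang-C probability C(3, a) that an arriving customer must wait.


a = λ/μ = 1.3787; ρ = a/3 = 0.4596
P₀ = 0.241711 (from M/M/c formula)
C(c,a) = [a^c/(c!(1−ρ))]·P₀ = [2.62050/(6·0.5404)]·0.241711
= 0.80814·0.241711 = 0.195335

Final: 0.195335


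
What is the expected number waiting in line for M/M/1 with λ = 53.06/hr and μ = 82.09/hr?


ρ = 53.06/82.09 = 0.6464
Lq = ρ²/(1−ρ) = 0.4178/0.3536 = 1.1814

Final: 1.1814


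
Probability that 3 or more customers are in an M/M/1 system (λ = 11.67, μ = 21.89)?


ρ = 11.67/21.89 = 0.5331
P(N ≥ n) = ρ^n = 0.5331^3 = 0.151522

Final: 0.151522


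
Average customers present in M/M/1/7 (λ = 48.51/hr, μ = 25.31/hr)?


ρ = 48.51/25.31 = 1.9166
L = ρ[1 − (K+1)ρ^K + Kρ^(K+1)] / [(1−ρ)(1−ρ^(K+1))]
Numerator: 1.9166·(1 − 8·95.011004 + 7·182.101296) = 988.256682
Denominator: (-0.9166)·(-181.101296) = 166.003558
L = 988.256682/166.003558 = 5.9532

Final: 5.9532


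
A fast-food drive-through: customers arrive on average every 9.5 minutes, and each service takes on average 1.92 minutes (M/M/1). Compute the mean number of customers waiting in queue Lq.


λ = 60/9.5 = 6.3158 /hr
μ = 60/1.92 = 31.2500 /hr
ρ = λ/μ = 6.3158/31.2500 = 0.2021
Lq = ρ²/(1−ρ) = 0.04085/0.7979 = 0.05119

Final: 0.05119


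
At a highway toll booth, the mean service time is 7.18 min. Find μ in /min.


μ = 1/(service time) in consistent units.
1 minute = 1 min, so μ = 1/7.18 = 0.1393 per minute

Final: 0.1393 /min


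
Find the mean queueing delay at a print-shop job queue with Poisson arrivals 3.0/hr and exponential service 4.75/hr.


ρ = 3.0/4.75 = 0.6316
Wq = ρ/(μ−λ) = 0.6316/(4.75 − 3.0) = 0.6316/1.75 = 0.3609 hr

Final: 0.3609 hr


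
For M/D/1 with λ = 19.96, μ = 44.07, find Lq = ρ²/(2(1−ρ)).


ρ = 19.96/44.07 = 0.4529
M/D/1: Lq = ρ²/(2(1−ρ)) = 0.2051/(2·0.5471) = 0.18748

Final: 0.18748


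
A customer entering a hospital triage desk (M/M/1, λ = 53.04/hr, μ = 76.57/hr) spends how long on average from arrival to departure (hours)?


W = 1/(μ−λ) = 1/(76.57 − 53.04) = 1/23.53 = 0.04250 hr

Final: 0.04250 hr


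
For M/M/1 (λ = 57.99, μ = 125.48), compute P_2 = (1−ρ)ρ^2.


ρ = 57.99/125.48 = 0.4621
P_n = (1−ρ)·ρ^n = (1 − 0.4621)·0.4621^2 = 0.5379·0.213578 = 0.114874

Final: 0.114874


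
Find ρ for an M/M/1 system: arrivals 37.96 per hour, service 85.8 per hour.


ρ = λ/μ = 37.96/85.8 = 0.4424

Final: 0.4424


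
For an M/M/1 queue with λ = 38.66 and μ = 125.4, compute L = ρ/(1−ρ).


ρ = λ/μ = 38.66/125.4 = 0.3083
L = ρ/(1−ρ) = 0.3083/(1 − 0.3083) = 0.3083/0.6917 = 0.4457

Final: 0.4457


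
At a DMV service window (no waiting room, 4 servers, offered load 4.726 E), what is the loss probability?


B(c,a) = (a^c/c!) / Σ_{k=0}^{c} a^k/k!
a^4/4! = 20.785651
Σ terms (k=0..4): 1.00000 + 4.72600 + 11.16754 + 17.59259 + 20.78565 = 55.271784
B = 20.785651/55.271784 = 0.376063

Final: 0.376063


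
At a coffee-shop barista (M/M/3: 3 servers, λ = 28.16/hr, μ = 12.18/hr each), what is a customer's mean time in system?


a = 2.3120; ρ = 0.7707; P₀ = 0.066819
Lq = P₀·a^c·ρ/(c!(1−ρ)²) = 2.01660
Wq = Lq/λ = 2.01660/28.16 = 0.07161 hr
W = Wq + 1/μ = 0.07161 + 0.08210 = 0.15371 hr

Final: 0.15371 hr


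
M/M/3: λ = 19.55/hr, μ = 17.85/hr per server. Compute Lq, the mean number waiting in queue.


a = λ/μ = 1.0952; ρ = a/3 = 0.3651
P₀ = 0.328960
Lq = P₀·a^c·ρ / (c!·(1−ρ)²) = 0.328960·1.31379·0.3651/(6·0.40312)
= 0.06523

Final: 0.06523


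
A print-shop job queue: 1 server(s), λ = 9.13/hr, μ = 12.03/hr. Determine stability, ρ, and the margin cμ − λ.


Total capacity cμ = 1·12.03 = 12.03/hr
ρ = λ/(cμ) = 9.13/12.03 = 0.7589
Stable ⇔ ρ < 1: YES
Spare capacity = cμ − λ = 12.03 − 9.13 = 2.90/hr

Final: ρ = 0.7589; stable; margin = 2.90/hr


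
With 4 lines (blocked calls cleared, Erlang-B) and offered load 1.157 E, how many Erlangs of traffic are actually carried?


B(4,1.157) = 0.023635 (Erlang-B)
Carried load = a(1 − B) = 1.157·(1 − 0.023635) = 1.157·0.976365 = 1.1297 E

Final: 1.1297 Erlangs


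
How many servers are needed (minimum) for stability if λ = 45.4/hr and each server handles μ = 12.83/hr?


Stability requires cμ > λ ⇔ c > λ/μ.
λ/μ = 45.4/12.83 = 3.5386
Minimum integer c = ⌊3.5386⌋ + 1 = 4
Check: 4·12.83 = 51.32 > 45.4, while 3·12.83 = 38.49 ≤ 45.4

Final: 4 servers


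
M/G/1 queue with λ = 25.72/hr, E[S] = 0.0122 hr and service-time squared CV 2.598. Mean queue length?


ρ = λ·E[S] = 25.72·0.0122 = 0.3138
Lq = ρ²(1+C_s²)/(2(1−ρ)) = 0.09846·(1+2.598)/(2·0.6862)
= 0.09846·3.5980/1.3724 = 0.25813

Final: 0.25813


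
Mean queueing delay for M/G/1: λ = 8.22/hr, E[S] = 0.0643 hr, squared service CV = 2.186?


ρ = λ·E[S] = 8.22·0.0643 = 0.5285
E[S²] = E[S]²(1+C_s²) = 0.0643²·(1+2.186) = 0.013172
Wq = λ·E[S²]/(2(1−ρ)) = 8.22·0.013172/(2·0.4715) = 0.11483 hr

Final: 0.11483 hr


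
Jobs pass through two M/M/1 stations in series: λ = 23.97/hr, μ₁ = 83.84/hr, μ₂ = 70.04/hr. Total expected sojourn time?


Each node sees arrival rate λ = 23.97/hr (tandem ⇒ throughput preserved).
W₁ = 1/(μ₁−λ) = 1/(83.84−23.97) = 0.01670 hr
W₂ = 1/(μ₂−λ) = 1/(70.04−23.97) = 0.02171 hr
W_total = W₁ + W₂ = 0.01670 + 0.02171 = 0.03841 hr

Final: 0.03841 hr


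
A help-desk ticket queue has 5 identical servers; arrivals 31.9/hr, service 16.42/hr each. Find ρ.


ρ = λ/(cμ) = 31.9/(5·16.42) = 31.9/82.10 = 0.3886

Final: 0.3886


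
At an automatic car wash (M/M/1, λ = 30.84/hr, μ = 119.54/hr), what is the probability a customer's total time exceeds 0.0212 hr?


W ~ Exponential(μ−λ) for M/M/1.
μ − λ = 119.54 − 30.84 = 88.7000
P(W > t) = e^{−(μ−λ)t} = e^{−1.8804} = 0.152523

Final: 0.152523


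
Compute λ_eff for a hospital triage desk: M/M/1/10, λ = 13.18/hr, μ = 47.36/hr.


ρ = 0.2783; P_K = (1−ρ)ρ^10/(1−ρ^11) = 0.000002011
λ_eff = λ(1 − P_K) = 13.18·(1 − 0.000002011) = 13.18·0.999998 = 13.1800 /hr

Final: 13.1800 /hr


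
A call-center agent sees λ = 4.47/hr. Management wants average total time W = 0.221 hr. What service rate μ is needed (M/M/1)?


W = 1/(μ−λ) ⇒ μ − λ = 1/W = 1/0.221 = 4.5249
μ = λ + 1/W = 4.47 + 4.5249 = 8.9949 per hr

Final: 8.9949 /hr


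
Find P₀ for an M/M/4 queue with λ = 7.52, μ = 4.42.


a = λ/μ = 7.52/4.42 = 1.7014; ρ = a/c = 0.4253
Σ_{k=0}^{3} a^k/k! (terms k=0..3) = 1.00000 + 1.70136 + 1.44731 + 0.82080 = 4.96946
Tail: a^4/(4!(1−ρ)) = 8.37881/(24·0.5747) = 0.60752
P₀ = 1/(4.96946 + 0.60752) = 1/5.57698 = 0.179308

Final: 0.179308


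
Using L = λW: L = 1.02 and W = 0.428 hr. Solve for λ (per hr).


λ = L/W = 1.02/0.428 = 2.3832 /hr

Final: 2.3832 /hr


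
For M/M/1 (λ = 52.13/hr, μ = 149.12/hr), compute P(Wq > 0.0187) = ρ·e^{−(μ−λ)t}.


ρ = 52.13/149.12 = 0.3496
P(Wq > t) = ρ·e^{−(μ−λ)t} = 0.3496·e^{−1.8137}
= 0.3496·0.163048 = 0.056999

Final: 0.056999


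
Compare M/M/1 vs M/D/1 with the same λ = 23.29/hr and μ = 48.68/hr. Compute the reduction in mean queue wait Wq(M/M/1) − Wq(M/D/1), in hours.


ρ = 23.29/48.68 = 0.4784
Wq(M/M/1) = ρ/(μ−λ) = 0.4784/25.39 = 0.01884 hr
Wq(M/D/1) = ρ/(2(μ−λ)) = 0.009422 hr
Savings = 0.01884 − 0.009422 = 0.009422 hr

Final: 0.009422 hr


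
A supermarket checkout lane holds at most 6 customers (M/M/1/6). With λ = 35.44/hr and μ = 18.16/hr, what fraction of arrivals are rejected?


ρ = λ/μ = 35.44/18.16 = 1.9515
P_K = (1−ρ)ρ^K/(1−ρ^(K+1)) = (-0.9515·55.241723)/(1 − 107.806534)
= -52.564811/-106.806534 = 0.492150

Final: 0.492150


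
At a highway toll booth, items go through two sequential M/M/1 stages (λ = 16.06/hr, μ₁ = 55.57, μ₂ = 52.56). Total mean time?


Each node sees arrival rate λ = 16.06/hr (tandem ⇒ throughput preserved).
W₁ = 1/(μ₁−λ) = 1/(55.57−16.06) = 0.02531 hr
W₂ = 1/(μ₂−λ) = 1/(52.56−16.06) = 0.02740 hr
W_total = W₁ + W₂ = 0.02531 + 0.02740 = 0.05271 hr

Final: 0.05271 hr


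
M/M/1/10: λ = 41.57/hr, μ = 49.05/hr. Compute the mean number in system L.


ρ = 41.57/49.05 = 0.8475
L = ρ[1 − (K+1)ρ^K + Kρ^(K+1)] / [(1−ρ)(1−ρ^(K+1))]
Numerator: 0.8475·(1 − 11·0.191166 + 10·0.162013) = 0.438423
Denominator: (0.1525)·(0.837987) = 0.127791
L = 0.438423/0.127791 = 3.4308

Final: 3.4308


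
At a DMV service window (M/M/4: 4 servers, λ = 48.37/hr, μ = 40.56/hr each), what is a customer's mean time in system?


a = 1.1926; ρ = 0.2981; P₀ = 0.302444
Lq = P₀·a^c·ρ/(c!(1−ρ)²) = 0.01543
Wq = Lq/λ = 0.01543/48.37 = 0.0003189 hr
W = Wq + 1/μ = 0.0003189 + 0.02465 = 0.02497 hr

Final: 0.02497 hr


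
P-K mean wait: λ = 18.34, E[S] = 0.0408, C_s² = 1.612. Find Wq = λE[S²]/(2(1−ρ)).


ρ = λ·E[S] = 18.34·0.0408 = 0.7483
E[S²] = E[S]²(1+C_s²) = 0.0408²·(1+1.612) = 0.004348
Wq = λ·E[S²]/(2(1−ρ)) = 18.34·0.004348/(2·0.2517) = 0.15839 hr

Final: 0.15839 hr


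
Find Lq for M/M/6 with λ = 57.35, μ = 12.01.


a = λ/μ = 4.7752; ρ = a/6 = 0.7959
P₀ = 0.006315
Lq = P₀·a^c·ρ / (c!·(1−ρ)²) = 0.006315·11856.11734·0.7959/(720·0.04167)
= 1.98613

Final: 1.98613


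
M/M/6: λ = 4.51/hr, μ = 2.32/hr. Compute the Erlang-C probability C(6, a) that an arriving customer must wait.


a = λ/μ = 1.9440; ρ = a/6 = 0.3240
P₀ = 0.142957 (from M/M/c formula)
C(c,a) = [a^c/(c!(1−ρ))]·P₀ = [53.96738/(720·0.6760)]·0.142957
= 0.11088·0.142957 = 0.015851

Final: 0.015851


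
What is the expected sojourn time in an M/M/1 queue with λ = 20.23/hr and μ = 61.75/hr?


W = 1/(μ−λ) = 1/(61.75 − 20.23) = 1/41.52 = 0.02408 hr

Final: 0.02408 hr


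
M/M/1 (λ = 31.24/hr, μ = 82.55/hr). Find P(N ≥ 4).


ρ = 31.24/82.55 = 0.3784
P(N ≥ n) = ρ^n = 0.3784^4 = 0.020510

Final: 0.020510


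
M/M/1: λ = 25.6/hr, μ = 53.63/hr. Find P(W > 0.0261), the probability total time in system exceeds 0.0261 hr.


W ~ Exponential(μ−λ) for M/M/1.
μ − λ = 53.63 − 25.6 = 28.0300
P(W > t) = e^{−(μ−λ)t} = e^{−0.7316} = 0.481147

Final: 0.481147


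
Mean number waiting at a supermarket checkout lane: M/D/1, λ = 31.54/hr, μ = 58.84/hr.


ρ = 31.54/58.84 = 0.5360
M/D/1: Lq = ρ²/(2(1−ρ)) = 0.2873/(2·0.4640) = 0.30964

Final: 0.30964


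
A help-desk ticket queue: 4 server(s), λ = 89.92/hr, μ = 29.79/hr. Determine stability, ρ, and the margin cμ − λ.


Total capacity cμ = 4·29.79 = 119.16/hr
ρ = λ/(cμ) = 89.92/119.16 = 0.7546
Stable ⇔ ρ < 1: YES
Spare capacity = cμ − λ = 119.16 − 89.92 = 29.24/hr

Final: ρ = 0.7546; stable; margin = 29.24/hr


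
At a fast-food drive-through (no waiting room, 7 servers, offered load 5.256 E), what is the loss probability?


B(c,a) = (a^c/c!) / Σ_{k=0}^{c} a^k/k!
a^7/7! = 21.986544
Σ terms (k=0..7): 1.00000 + 5.25600 + 13.81277 + 24.19997 + 31.79876 + 33.42686 + 29.28193 + 21.98654 = 160.762824
B = 21.986544/160.762824 = 0.136764

Final: 0.136764


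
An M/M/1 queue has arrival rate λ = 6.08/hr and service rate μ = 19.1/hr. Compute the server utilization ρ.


ρ = λ/μ = 6.08/19.1 = 0.3183

Final: 0.3183


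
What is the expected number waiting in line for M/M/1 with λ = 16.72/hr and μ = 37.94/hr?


ρ = 16.72/37.94 = 0.4407
Lq = ρ²/(1−ρ) = 0.1942/0.5593 = 0.3472

Final: 0.3472


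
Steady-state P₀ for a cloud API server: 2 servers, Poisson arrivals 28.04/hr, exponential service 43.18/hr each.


a = λ/μ = 28.04/43.18 = 0.6494; ρ = a/c = 0.3247
Σ_{k=0}^{1} a^k/k! (terms k=0..1) = 1.00000 + 0.64937 = 1.64937
Tail: a^2/(2!(1−ρ)) = 0.42169/(2·0.6753) = 0.31222
P₀ = 1/(1.64937 + 0.31222) = 1/1.96159 = 0.509790

Final: 0.509790


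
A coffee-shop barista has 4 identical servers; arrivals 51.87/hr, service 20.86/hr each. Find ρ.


ρ = λ/(cμ) = 51.87/(4·20.86) = 51.87/83.44 = 0.6216

Final: 0.6216


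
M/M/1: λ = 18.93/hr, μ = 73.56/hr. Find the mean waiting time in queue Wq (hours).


ρ = 18.93/73.56 = 0.2573
Wq = ρ/(μ−λ) = 0.2573/(73.56 − 18.93) = 0.2573/54.63 = 0.004711 hr

Final: 0.004711 hr


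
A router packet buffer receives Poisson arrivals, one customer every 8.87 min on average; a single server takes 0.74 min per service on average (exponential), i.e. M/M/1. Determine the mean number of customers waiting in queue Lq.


λ = 60/8.87 = 6.7644 /hr
μ = 60/0.74 = 81.0811 /hr
ρ = λ/μ = 6.7644/81.0811 = 0.08343
Lq = ρ²/(1−ρ) = 0.006960/0.9166 = 0.007594

Final: 0.007594


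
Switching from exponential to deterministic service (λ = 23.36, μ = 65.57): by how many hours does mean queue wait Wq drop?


ρ = 23.36/65.57 = 0.3563
Wq(M/M/1) = ρ/(μ−λ) = 0.3563/42.21 = 0.008440 hr
Wq(M/D/1) = ρ/(2(μ−λ)) = 0.004220 hr
Savings = 0.008440 − 0.004220 = 0.004220 hr

Final: 0.004220 hr


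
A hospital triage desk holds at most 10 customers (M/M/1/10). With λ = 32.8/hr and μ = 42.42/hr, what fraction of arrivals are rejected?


ρ = λ/μ = 32.8/42.42 = 0.7732
P_K = (1−ρ)ρ^K/(1−ρ^(K+1)) = (0.2268·0.076389)/(1 − 0.059066)
= 0.017324/0.940934 = 0.018411

Final: 0.018411


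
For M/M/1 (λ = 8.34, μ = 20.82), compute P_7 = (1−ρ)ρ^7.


ρ = 8.34/20.82 = 0.4006
P_n = (1−ρ)·ρ^n = (1 − 0.4006)·0.4006^7 = 0.5994·0.001655 = 0.0009920

Final: 0.0009920


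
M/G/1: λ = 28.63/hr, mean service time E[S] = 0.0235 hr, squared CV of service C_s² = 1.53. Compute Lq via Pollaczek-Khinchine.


ρ = λ·E[S] = 28.63·0.0235 = 0.6728
Lq = ρ²(1+C_s²)/(2(1−ρ)) = 0.4527·(1+1.53)/(2·0.3272)
= 0.4527·2.5300/0.6544 = 1.75010

Final: 1.75010


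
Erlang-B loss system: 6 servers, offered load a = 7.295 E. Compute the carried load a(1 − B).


B(6,7.295) = 0.349399 (Erlang-B)
Carried load = a(1 − B) = 7.295·(1 − 0.349399) = 7.295·0.650601 = 4.7461 E

Final: 4.7461 Erlangs


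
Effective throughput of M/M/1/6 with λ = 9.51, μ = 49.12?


ρ = 0.1936; P_K = (1−ρ)ρ^6/(1−ρ^7) = 0.00004247
λ_eff = λ(1 − P_K) = 9.51·(1 − 0.00004247) = 9.51·0.999958 = 9.5096 /hr

Final: 9.5096 /hr


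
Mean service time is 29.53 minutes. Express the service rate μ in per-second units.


μ = 1/(service time) in consistent units.
1 second = 0.0166667 min, so μ = 0.0166667/29.53 = 0.0005644 per second

Final: 0.0005644 /sec


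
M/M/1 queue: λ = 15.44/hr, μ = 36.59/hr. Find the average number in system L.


ρ = λ/μ = 15.44/36.59 = 0.4220
L = ρ/(1−ρ) = 0.4220/(1 − 0.4220) = 0.4220/0.5780 = 0.7300

Final: 0.7300


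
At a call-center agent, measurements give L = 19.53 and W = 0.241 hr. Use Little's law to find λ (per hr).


λ = L/W = 19.53/0.241 = 81.0373 /hr

Final: 81.0373 /hr


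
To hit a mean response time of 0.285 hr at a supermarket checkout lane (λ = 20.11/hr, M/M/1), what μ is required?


W = 1/(μ−λ) ⇒ μ − λ = 1/W = 1/0.285 = 3.5088
μ = λ + 1/W = 20.11 + 3.5088 = 23.6188 per hr

Final: 23.6188 /hr


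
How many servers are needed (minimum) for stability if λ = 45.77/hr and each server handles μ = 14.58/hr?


Stability requires cμ > λ ⇔ c > λ/μ.
λ/μ = 45.77/14.58 = 3.1392
Minimum integer c = ⌊3.1392⌋ + 1 = 4
Check: 4·14.58 = 58.32 > 45.77, while 3·14.58 = 43.74 ≤ 45.77

Final: 4 servers


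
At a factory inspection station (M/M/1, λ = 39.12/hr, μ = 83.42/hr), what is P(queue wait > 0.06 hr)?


ρ = 39.12/83.42 = 0.4690
P(Wq > t) = ρ·e^{−(μ−λ)t} = 0.4690·e^{−2.6580}
= 0.4690·0.070088 = 0.032868

Final: 0.032868


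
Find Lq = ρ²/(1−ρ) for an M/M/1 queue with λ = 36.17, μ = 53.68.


ρ = 36.17/53.68 = 0.6738
Lq = ρ²/(1−ρ) = 0.4540/0.3262 = 1.3919

Final: 1.3919


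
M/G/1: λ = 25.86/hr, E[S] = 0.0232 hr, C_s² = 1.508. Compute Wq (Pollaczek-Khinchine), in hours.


ρ = λ·E[S] = 25.86·0.0232 = 0.6000
E[S²] = E[S]²(1+C_s²) = 0.0232²·(1+1.508) = 0.001350
Wq = λ·E[S²]/(2(1−ρ)) = 25.86·0.001350/(2·0.4000) = 0.04363 hr

Final: 0.04363 hr


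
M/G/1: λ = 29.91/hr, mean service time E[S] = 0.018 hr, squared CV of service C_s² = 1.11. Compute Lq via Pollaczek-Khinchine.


ρ = λ·E[S] = 29.91·0.018 = 0.5384
Lq = ρ²(1+C_s²)/(2(1−ρ)) = 0.2899·(1+1.11)/(2·0.4616)
= 0.2899·2.1100/0.9232 = 0.66244

Final: 0.66244


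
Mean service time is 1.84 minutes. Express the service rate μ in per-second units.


μ = 1/(service time) in consistent units.
1 second = 0.0166667 min, so μ = 0.0166667/1.84 = 0.009058 per second

Final: 0.009058 /sec


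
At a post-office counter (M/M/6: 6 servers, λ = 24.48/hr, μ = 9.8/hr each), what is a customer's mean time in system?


a = 2.4980; ρ = 0.4163; P₀ = 0.081789
Lq = P₀·a^c·ρ/(c!(1−ρ)²) = 0.03373
Wq = Lq/λ = 0.03373/24.48 = 0.001378 hr
W = Wq + 1/μ = 0.001378 + 0.10204 = 0.10342 hr

Final: 0.10342 hr


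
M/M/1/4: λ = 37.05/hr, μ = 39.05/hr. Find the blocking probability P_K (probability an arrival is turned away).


ρ = λ/μ = 37.05/39.05 = 0.9488
P_K = (1−ρ)ρ^K/(1−ρ^(K+1)) = (0.05122·0.810343)/(1 − 0.768840)
= 0.041503/0.231160 = 0.179541

Final: 0.179541


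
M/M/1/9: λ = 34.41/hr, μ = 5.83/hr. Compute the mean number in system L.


ρ = 34.41/5.83 = 5.9022
L = ρ[1 − (K+1)ρ^K + Kρ^(K+1)] / [(1−ρ)(1−ρ^(K+1))]
Numerator: 5.9022·(1 − 10·8692507.233543 + 9·51305175.627137) = 2212282699.025040
Denominator: (-4.9022)·(-51305174.627137) = 251509758.292209
L = 2212282699.025040/251509758.292209 = 8.7960

Final: 8.7960


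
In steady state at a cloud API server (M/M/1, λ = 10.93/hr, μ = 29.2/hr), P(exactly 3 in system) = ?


ρ = 10.93/29.2 = 0.3743
P_n = (1−ρ)·ρ^n = (1 − 0.3743)·0.3743^3 = 0.6257·0.052446 = 0.032815

Final: 0.032815


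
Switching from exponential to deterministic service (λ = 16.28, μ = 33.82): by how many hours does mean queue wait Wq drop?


ρ = 16.28/33.82 = 0.4814
Wq(M/M/1) = ρ/(μ−λ) = 0.4814/17.54 = 0.02744 hr
Wq(M/D/1) = ρ/(2(μ−λ)) = 0.01372 hr
Savings = 0.02744 − 0.01372 = 0.01372 hr

Final: 0.01372 hr


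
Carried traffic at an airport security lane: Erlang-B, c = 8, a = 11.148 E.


B(8,11.148) = 0.388939 (Erlang-B)
Carried load = a(1 − B) = 11.148·(1 − 0.388939) = 11.148·0.611061 = 6.8121 E

Final: 6.8121 Erlangs


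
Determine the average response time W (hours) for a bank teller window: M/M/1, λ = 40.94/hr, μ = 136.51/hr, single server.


W = 1/(μ−λ) = 1/(136.51 − 40.94) = 1/95.57 = 0.01046 hr

Final: 0.01046 hr


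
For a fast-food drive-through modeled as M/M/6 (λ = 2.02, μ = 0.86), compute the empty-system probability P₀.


a = λ/μ = 2.02/0.86 = 2.3488; ρ = a/c = 0.3915
Σ_{k=0}^{5} a^k/k! (terms k=0..5) = 1.00000 + 2.34884 + 2.75852 + 2.15977 + 1.26824 + 0.59578 = 10.13114
Tail: a^6/(6!(1−ρ)) = 167.92583/(720·0.6085) = 0.38327
P₀ = 1/(10.13114 + 0.38327) = 1/10.51441 = 0.095108

Final: 0.095108


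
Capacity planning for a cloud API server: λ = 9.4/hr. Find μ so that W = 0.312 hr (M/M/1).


W = 1/(μ−λ) ⇒ μ − λ = 1/W = 1/0.312 = 3.2051
μ = λ + 1/W = 9.4 + 3.2051 = 12.6051 per hr

Final: 12.6051 /hr


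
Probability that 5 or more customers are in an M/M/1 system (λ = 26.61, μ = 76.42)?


ρ = 26.61/76.42 = 0.3482
P(N ≥ n) = ρ^n = 0.3482^5 = 0.005119

Final: 0.005119


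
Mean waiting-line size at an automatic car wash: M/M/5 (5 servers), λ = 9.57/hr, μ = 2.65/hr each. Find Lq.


a = λ/μ = 3.6113; ρ = a/5 = 0.7223
P₀ = 0.022473
Lq = P₀·a^c·ρ / (c!·(1−ρ)²) = 0.022473·614.22900·0.7223/(120·0.07714)
= 1.07706

Final: 1.07706


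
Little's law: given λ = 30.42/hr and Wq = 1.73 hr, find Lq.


Lq = λWq = 30.42·1.73 = 52.6266

Final: 52.6266


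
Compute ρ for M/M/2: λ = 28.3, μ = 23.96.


ρ = λ/(cμ) = 28.3/(2·23.96) = 28.3/47.92 = 0.5906

Final: 0.5906


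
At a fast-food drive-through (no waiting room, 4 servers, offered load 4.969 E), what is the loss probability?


B(c,a) = (a^c/c!) / Σ_{k=0}^{c} a^k/k!
a^4/4! = 25.401815
Σ terms (k=0..4): 1.00000 + 4.96900 + 12.34548 + 20.44823 + 25.40181 = 64.164526
B = 25.401815/64.164526 = 0.395886

Final: 0.395886


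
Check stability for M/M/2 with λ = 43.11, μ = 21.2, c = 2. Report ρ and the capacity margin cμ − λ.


Total capacity cμ = 2·21.2 = 42.40/hr
ρ = λ/(cμ) = 43.11/42.40 = 1.0167
Stable ⇔ ρ < 1: NO
Spare capacity = cμ − λ = 42.40 − 43.11 = -0.71/hr

Final: ρ = 1.0167; unstable; margin = -0.71/hr


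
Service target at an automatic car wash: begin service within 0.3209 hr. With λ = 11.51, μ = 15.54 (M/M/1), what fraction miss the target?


ρ = 11.51/15.54 = 0.7407
P(Wq > t) = ρ·e^{−(μ−λ)t} = 0.7407·e^{−1.2932}
= 0.7407·0.274384 = 0.203228

Final: 0.203228


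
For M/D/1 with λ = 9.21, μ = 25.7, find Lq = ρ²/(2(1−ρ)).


ρ = 9.21/25.7 = 0.3584
M/D/1: Lq = ρ²/(2(1−ρ)) = 0.1284/(2·0.6416) = 0.10008

Final: 0.10008


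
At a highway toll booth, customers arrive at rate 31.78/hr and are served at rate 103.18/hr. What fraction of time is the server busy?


ρ = λ/μ = 31.78/103.18 = 0.3080

Final: 0.3080


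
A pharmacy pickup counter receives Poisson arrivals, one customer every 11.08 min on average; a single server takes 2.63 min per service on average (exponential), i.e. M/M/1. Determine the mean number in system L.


λ = 60/11.08 = 5.4152 /hr
μ = 60/2.63 = 22.8137 /hr
ρ = λ/μ = 5.4152/22.8137 = 0.2374
L = ρ/(1−ρ) = 0.2374/0.7626 = 0.3112

Final: 0.3112


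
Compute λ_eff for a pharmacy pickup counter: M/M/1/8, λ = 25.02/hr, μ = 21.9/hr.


ρ = 1.1425; P_K = (1−ρ)ρ^8/(1−ρ^9) = 0.178548
λ_eff = λ(1 − P_K) = 25.02·(1 − 0.178548) = 25.02·0.821452 = 20.5527 /hr

Final: 20.5527 /hr


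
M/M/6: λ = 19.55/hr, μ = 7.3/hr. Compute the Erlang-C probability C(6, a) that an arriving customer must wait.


a = λ/μ = 2.6781; ρ = a/6 = 0.4463
P₀ = 0.068110 (from M/M/c formula)
C(c,a) = [a^c/(c!(1−ρ))]·P₀ = [368.92952/(720·0.5537)]·0.068110
= 0.92549·0.068110 = 0.063035

Final: 0.063035


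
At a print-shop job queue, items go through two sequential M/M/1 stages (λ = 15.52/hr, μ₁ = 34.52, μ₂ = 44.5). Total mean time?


Each node sees arrival rate λ = 15.52/hr (tandem ⇒ throughput preserved).
W₁ = 1/(μ₁−λ) = 1/(34.52−15.52) = 0.05263 hr
W₂ = 1/(μ₂−λ) = 1/(44.5−15.52) = 0.03451 hr
W_total = W₁ + W₂ = 0.05263 + 0.03451 = 0.08714 hr

Final: 0.08714 hr


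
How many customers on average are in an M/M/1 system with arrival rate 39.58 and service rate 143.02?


ρ = λ/μ = 39.58/143.02 = 0.2767
L = ρ/(1−ρ) = 0.2767/(1 − 0.2767) = 0.2767/0.7233 = 0.3826

Final: 0.3826


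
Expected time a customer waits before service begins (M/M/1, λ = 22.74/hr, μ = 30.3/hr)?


ρ = 22.74/30.3 = 0.7505
Wq = ρ/(μ−λ) = 0.7505/(30.3 − 22.74) = 0.7505/7.56 = 0.09927 hr

Final: 0.09927 hr


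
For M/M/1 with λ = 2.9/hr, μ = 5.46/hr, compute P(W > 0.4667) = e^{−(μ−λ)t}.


W ~ Exponential(μ−λ) for M/M/1.
μ − λ = 5.46 − 2.9 = 2.5600
P(W > t) = e^{−(μ−λ)t} = e^{−1.1948} = 0.302779

Final: 0.302779


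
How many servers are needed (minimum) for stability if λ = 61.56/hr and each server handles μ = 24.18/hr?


Stability requires cμ > λ ⇔ c > λ/μ.
λ/μ = 61.56/24.18 = 2.5459
Minimum integer c = ⌊2.5459⌋ + 1 = 3
Check: 3·24.18 = 72.54 > 61.56, while 2·24.18 = 48.36 ≤ 61.56

Final: 3 servers


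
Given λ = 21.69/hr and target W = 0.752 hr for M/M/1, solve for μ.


W = 1/(μ−λ) ⇒ μ − λ = 1/W = 1/0.752 = 1.3298
μ = λ + 1/W = 21.69 + 1.3298 = 23.0198 per hr

Final: 23.0198 /hr


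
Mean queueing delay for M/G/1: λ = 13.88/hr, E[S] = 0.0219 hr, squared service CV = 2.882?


ρ = λ·E[S] = 13.88·0.0219 = 0.3040
E[S²] = E[S]²(1+C_s²) = 0.0219²·(1+2.882) = 0.001862
Wq = λ·E[S²]/(2(1−ρ)) = 13.88·0.001862/(2·0.6960) = 0.01856 hr

Final: 0.01856 hr


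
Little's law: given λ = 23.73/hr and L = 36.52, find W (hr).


W = L/λ = 36.52/23.73 = 1.5390 hr

Final: 1.5390 hr


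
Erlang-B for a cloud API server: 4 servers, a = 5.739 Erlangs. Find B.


B(c,a) = (a^c/c!) / Σ_{k=0}^{c} a^k/k!
a^4/4! = 45.199503
Σ terms (k=0..4): 1.00000 + 5.73900 + 16.46806 + 31.50340 + 45.19950 = 99.909963
B = 45.199503/99.909963 = 0.452402

Final: 0.452402


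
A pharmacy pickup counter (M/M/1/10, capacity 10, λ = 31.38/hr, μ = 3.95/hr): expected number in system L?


ρ = 31.38/3.95 = 7.9443
L = ρ[1 − (K+1)ρ^K + Kρ^(K+1)] / [(1−ρ)(1−ρ^(K+1))]
Numerator: 7.9443·(1 − 11·1001286674.027818 + 10·7954525526.833651) = 544431892711.609375
Denominator: (-6.9443)·(-7954525525.833651) = 55238641816.105576
L = 544431892711.609375/55238641816.105576 = 9.8560

Final: 9.8560


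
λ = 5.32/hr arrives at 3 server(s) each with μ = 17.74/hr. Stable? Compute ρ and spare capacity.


Total capacity cμ = 3·17.74 = 53.22/hr
ρ = λ/(cμ) = 5.32/53.22 = 0.09996
Stable ⇔ ρ < 1: YES
Spare capacity = cμ − λ = 53.22 − 5.32 = 47.90/hr

Final: ρ = 0.09996; stable; margin = 47.90/hr


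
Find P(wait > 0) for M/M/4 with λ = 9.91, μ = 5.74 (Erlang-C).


a = λ/μ = 1.7265; ρ = a/4 = 0.4316
P₀ = 0.174646 (from M/M/c formula)
C(c,a) = [a^c/(c!(1−ρ))]·P₀ = [8.88479/(24·0.5684)]·0.174646
= 0.65132·0.174646 = 0.113751

Final: 0.113751
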